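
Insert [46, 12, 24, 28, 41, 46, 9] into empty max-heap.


Insert 46: [46]
Insert 12: [46, 12]
Insert 24: [46, 12, 24]
Insert 28: [46, 28, 24, 12]
Insert 41: [46, 41, 24, 12, 28]
Insert 46: [46, 41, 46, 12, 28, 24]
Insert 9: [46, 41, 46, 12, 28, 24, 9]

Final heap: [46, 41, 46, 12, 28, 24, 9]


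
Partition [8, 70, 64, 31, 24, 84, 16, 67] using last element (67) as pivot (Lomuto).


Pivot: 67
  8 <= 67: advance i (no swap)
  64 <= 67: swap -> [8, 64, 70, 31, 24, 84, 16, 67]
  31 <= 67: swap -> [8, 64, 31, 70, 24, 84, 16, 67]
  24 <= 67: swap -> [8, 64, 31, 24, 70, 84, 16, 67]
  16 <= 67: swap -> [8, 64, 31, 24, 16, 84, 70, 67]
Place pivot at 5: [8, 64, 31, 24, 16, 67, 70, 84]

Partitioned: [8, 64, 31, 24, 16, 67, 70, 84]


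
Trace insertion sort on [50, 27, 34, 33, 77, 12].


Initial: [50, 27, 34, 33, 77, 12]
Insert 27: [27, 50, 34, 33, 77, 12]
Insert 34: [27, 34, 50, 33, 77, 12]
Insert 33: [27, 33, 34, 50, 77, 12]
Insert 77: [27, 33, 34, 50, 77, 12]
Insert 12: [12, 27, 33, 34, 50, 77]

Sorted: [12, 27, 33, 34, 50, 77]


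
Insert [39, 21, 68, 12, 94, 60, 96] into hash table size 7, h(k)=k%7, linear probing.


Insert 39: h=4 -> slot 4
Insert 21: h=0 -> slot 0
Insert 68: h=5 -> slot 5
Insert 12: h=5, 1 probes -> slot 6
Insert 94: h=3 -> slot 3
Insert 60: h=4, 4 probes -> slot 1
Insert 96: h=5, 4 probes -> slot 2

Table: [21, 60, 96, 94, 39, 68, 12]


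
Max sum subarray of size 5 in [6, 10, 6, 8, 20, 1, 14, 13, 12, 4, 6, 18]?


[0:5]: 50
[1:6]: 45
[2:7]: 49
[3:8]: 56
[4:9]: 60
[5:10]: 44
[6:11]: 49
[7:12]: 53

Max: 60 at [4:9]


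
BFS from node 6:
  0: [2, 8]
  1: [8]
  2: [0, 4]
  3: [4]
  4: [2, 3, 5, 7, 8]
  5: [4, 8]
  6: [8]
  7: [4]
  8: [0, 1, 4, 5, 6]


Visit 6, enqueue [8]
Visit 8, enqueue [0, 1, 4, 5]
Visit 0, enqueue [2]
Visit 1, enqueue []
Visit 4, enqueue [3, 7]
Visit 5, enqueue []
Visit 2, enqueue []
Visit 3, enqueue []
Visit 7, enqueue []

BFS order: [6, 8, 0, 1, 4, 5, 2, 3, 7]


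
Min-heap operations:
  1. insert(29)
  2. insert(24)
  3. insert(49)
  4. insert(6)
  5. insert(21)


insert(29) -> [29]
insert(24) -> [24, 29]
insert(49) -> [24, 29, 49]
insert(6) -> [6, 24, 49, 29]
insert(21) -> [6, 21, 49, 29, 24]

Final heap: [6, 21, 49, 29, 24]


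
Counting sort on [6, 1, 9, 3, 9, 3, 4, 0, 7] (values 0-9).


Input: [6, 1, 9, 3, 9, 3, 4, 0, 7]
Counts: [1, 1, 0, 2, 1, 0, 1, 1, 0, 2]

Sorted: [0, 1, 3, 3, 4, 6, 7, 9, 9]


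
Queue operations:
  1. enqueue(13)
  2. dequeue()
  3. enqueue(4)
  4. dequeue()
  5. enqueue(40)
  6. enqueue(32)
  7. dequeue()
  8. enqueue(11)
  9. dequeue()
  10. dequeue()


enqueue(13) -> [13]
dequeue()->13, []
enqueue(4) -> [4]
dequeue()->4, []
enqueue(40) -> [40]
enqueue(32) -> [40, 32]
dequeue()->40, [32]
enqueue(11) -> [32, 11]
dequeue()->32, [11]
dequeue()->11, []

Final queue: []


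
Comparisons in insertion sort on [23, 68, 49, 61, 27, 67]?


Algorithm: insertion sort
Input: [23, 68, 49, 61, 27, 67]
Sorted: [23, 27, 49, 61, 67, 68]

11


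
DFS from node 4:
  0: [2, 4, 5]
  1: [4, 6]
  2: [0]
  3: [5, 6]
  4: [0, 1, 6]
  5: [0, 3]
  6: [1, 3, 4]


Visit 4, push [6, 1, 0]
Visit 0, push [5, 2]
Visit 2, push []
Visit 5, push [3]
Visit 3, push [6]
Visit 6, push [1]
Visit 1, push []

DFS order: [4, 0, 2, 5, 3, 6, 1]


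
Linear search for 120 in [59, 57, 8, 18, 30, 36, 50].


i=0: 59!=120
i=1: 57!=120
i=2: 8!=120
i=3: 18!=120
i=4: 30!=120
i=5: 36!=120
i=6: 50!=120

Not found, 7 comps


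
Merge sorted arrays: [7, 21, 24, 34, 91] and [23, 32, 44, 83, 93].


Take 7 from A
Take 21 from A
Take 23 from B
Take 24 from A
Take 32 from B
Take 34 from A
Take 44 from B
Take 83 from B
Take 91 from A

Merged: [7, 21, 23, 24, 32, 34, 44, 83, 91, 93]


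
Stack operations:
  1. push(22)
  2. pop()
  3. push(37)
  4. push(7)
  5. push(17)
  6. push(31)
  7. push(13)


push(22) -> [22]
pop()->22, []
push(37) -> [37]
push(7) -> [37, 7]
push(17) -> [37, 7, 17]
push(31) -> [37, 7, 17, 31]
push(13) -> [37, 7, 17, 31, 13]

Final stack: [37, 7, 17, 31, 13]


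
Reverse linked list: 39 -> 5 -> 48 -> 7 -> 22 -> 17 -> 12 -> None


Step 1: curr=39, set curr.next=prev(None) | reversed so far: 39
Step 2: curr=5, set curr.next=prev(39) | reversed so far: 5 -> 39
Step 3: curr=48, set curr.next=prev(5) | reversed so far: 48 -> 5 -> 39
Step 4: curr=7, set curr.next=prev(48) | reversed so far: 7 -> 48 -> 5 -> 39
Step 5: curr=22, set curr.next=prev(7) | reversed so far: 22 -> 7 -> 48 -> 5 -> 39
Step 6: curr=17, set curr.next=prev(22) | reversed so far: 17 -> 22 -> 7 -> 48 -> 5 -> 39
Step 7: curr=12, set curr.next=prev(17) | reversed so far: 12 -> 17 -> 22 -> 7 -> 48 -> 5 -> 39

12 -> 17 -> 22 -> 7 -> 48 -> 5 -> 39 -> None


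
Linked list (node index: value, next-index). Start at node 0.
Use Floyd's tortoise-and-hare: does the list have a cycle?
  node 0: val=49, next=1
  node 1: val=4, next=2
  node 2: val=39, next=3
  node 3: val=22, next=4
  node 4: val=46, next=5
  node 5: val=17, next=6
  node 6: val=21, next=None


Floyd's tortoise (slow, +1) and hare (fast, +2):
  init: slow=0, fast=0
  step 1: slow=1, fast=2
  step 2: slow=2, fast=4
  step 3: slow=3, fast=6
  step 4: fast -> None, no cycle

Cycle: no


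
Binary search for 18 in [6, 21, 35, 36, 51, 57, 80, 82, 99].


Step 1: lo=0, hi=8, mid=4, val=51
Step 2: lo=0, hi=3, mid=1, val=21
Step 3: lo=0, hi=0, mid=0, val=6

Not found


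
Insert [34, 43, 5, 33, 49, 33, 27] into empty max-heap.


Insert 34: [34]
Insert 43: [43, 34]
Insert 5: [43, 34, 5]
Insert 33: [43, 34, 5, 33]
Insert 49: [49, 43, 5, 33, 34]
Insert 33: [49, 43, 33, 33, 34, 5]
Insert 27: [49, 43, 33, 33, 34, 5, 27]

Final heap: [49, 43, 33, 33, 34, 5, 27]


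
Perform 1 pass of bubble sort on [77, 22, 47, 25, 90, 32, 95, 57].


Initial: [77, 22, 47, 25, 90, 32, 95, 57]
Pass 1: [22, 47, 25, 77, 32, 90, 57, 95] (5 swaps)

After 1 pass: [22, 47, 25, 77, 32, 90, 57, 95]


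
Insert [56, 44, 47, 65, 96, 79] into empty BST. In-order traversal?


Insert 56: root
Insert 44: L from 56
Insert 47: L from 56 -> R from 44
Insert 65: R from 56
Insert 96: R from 56 -> R from 65
Insert 79: R from 56 -> R from 65 -> L from 96

In-order: [44, 47, 56, 65, 79, 96]


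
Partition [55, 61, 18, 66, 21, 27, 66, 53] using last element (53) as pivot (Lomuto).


Pivot: 53
  18 <= 53: swap -> [18, 61, 55, 66, 21, 27, 66, 53]
  21 <= 53: swap -> [18, 21, 55, 66, 61, 27, 66, 53]
  27 <= 53: swap -> [18, 21, 27, 66, 61, 55, 66, 53]
Place pivot at 3: [18, 21, 27, 53, 61, 55, 66, 66]

Partitioned: [18, 21, 27, 53, 61, 55, 66, 66]


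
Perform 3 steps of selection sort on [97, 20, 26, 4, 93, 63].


Initial: [97, 20, 26, 4, 93, 63]
Step 1: min=4 at 3
  Swap: [4, 20, 26, 97, 93, 63]
Step 2: min=20 at 1
  Swap: [4, 20, 26, 97, 93, 63]
Step 3: min=26 at 2
  Swap: [4, 20, 26, 97, 93, 63]

After 3 steps: [4, 20, 26, 97, 93, 63]


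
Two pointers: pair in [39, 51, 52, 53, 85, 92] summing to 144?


lo=0(39)+hi=5(92)=131
lo=1(51)+hi=5(92)=143
lo=2(52)+hi=5(92)=144

Yes: 52+92=144


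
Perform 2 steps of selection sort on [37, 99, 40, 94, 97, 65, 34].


Initial: [37, 99, 40, 94, 97, 65, 34]
Step 1: min=34 at 6
  Swap: [34, 99, 40, 94, 97, 65, 37]
Step 2: min=37 at 6
  Swap: [34, 37, 40, 94, 97, 65, 99]

After 2 steps: [34, 37, 40, 94, 97, 65, 99]


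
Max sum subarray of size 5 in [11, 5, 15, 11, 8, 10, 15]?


[0:5]: 50
[1:6]: 49
[2:7]: 59

Max: 59 at [2:7]


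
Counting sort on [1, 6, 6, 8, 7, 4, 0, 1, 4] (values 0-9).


Input: [1, 6, 6, 8, 7, 4, 0, 1, 4]
Counts: [1, 2, 0, 0, 2, 0, 2, 1, 1, 0]

Sorted: [0, 1, 1, 4, 4, 6, 6, 7, 8]


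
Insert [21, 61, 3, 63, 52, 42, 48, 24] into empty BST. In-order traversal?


Insert 21: root
Insert 61: R from 21
Insert 3: L from 21
Insert 63: R from 21 -> R from 61
Insert 52: R from 21 -> L from 61
Insert 42: R from 21 -> L from 61 -> L from 52
Insert 48: R from 21 -> L from 61 -> L from 52 -> R from 42
Insert 24: R from 21 -> L from 61 -> L from 52 -> L from 42

In-order: [3, 21, 24, 42, 48, 52, 61, 63]


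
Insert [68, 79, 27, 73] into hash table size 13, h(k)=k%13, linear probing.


Insert 68: h=3 -> slot 3
Insert 79: h=1 -> slot 1
Insert 27: h=1, 1 probes -> slot 2
Insert 73: h=8 -> slot 8

Table: [None, 79, 27, 68, None, None, None, None, 73, None, None, None, None]


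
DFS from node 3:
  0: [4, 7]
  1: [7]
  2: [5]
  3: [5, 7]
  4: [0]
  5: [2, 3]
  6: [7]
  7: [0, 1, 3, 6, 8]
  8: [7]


Visit 3, push [7, 5]
Visit 5, push [2]
Visit 2, push []
Visit 7, push [8, 6, 1, 0]
Visit 0, push [4]
Visit 4, push []
Visit 1, push []
Visit 6, push []
Visit 8, push []

DFS order: [3, 5, 2, 7, 0, 4, 1, 6, 8]


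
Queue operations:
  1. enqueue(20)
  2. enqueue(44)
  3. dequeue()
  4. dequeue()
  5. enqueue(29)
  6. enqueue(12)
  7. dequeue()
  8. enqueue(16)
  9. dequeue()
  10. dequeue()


enqueue(20) -> [20]
enqueue(44) -> [20, 44]
dequeue()->20, [44]
dequeue()->44, []
enqueue(29) -> [29]
enqueue(12) -> [29, 12]
dequeue()->29, [12]
enqueue(16) -> [12, 16]
dequeue()->12, [16]
dequeue()->16, []

Final queue: []


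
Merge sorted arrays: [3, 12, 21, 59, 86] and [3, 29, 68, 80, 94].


Take 3 from A
Take 3 from B
Take 12 from A
Take 21 from A
Take 29 from B
Take 59 from A
Take 68 from B
Take 80 from B
Take 86 from A

Merged: [3, 3, 12, 21, 29, 59, 68, 80, 86, 94]


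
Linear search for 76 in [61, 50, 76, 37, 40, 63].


i=0: 61!=76
i=1: 50!=76
i=2: 76==76 found!

Found at 2, 3 comps


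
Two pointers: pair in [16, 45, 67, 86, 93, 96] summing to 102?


lo=0(16)+hi=5(96)=112
lo=0(16)+hi=4(93)=109
lo=0(16)+hi=3(86)=102

Yes: 16+86=102


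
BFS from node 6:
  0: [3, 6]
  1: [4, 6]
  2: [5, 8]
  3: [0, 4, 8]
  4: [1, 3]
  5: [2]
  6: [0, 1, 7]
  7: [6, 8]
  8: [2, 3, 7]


Visit 6, enqueue [0, 1, 7]
Visit 0, enqueue [3]
Visit 1, enqueue [4]
Visit 7, enqueue [8]
Visit 3, enqueue []
Visit 4, enqueue []
Visit 8, enqueue [2]
Visit 2, enqueue [5]
Visit 5, enqueue []

BFS order: [6, 0, 1, 7, 3, 4, 8, 2, 5]


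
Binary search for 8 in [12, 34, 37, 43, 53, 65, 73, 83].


Step 1: lo=0, hi=7, mid=3, val=43
Step 2: lo=0, hi=2, mid=1, val=34
Step 3: lo=0, hi=0, mid=0, val=12

Not found


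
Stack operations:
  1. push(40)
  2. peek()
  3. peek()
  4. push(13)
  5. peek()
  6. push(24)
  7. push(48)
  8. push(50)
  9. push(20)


push(40) -> [40]
peek()->40
peek()->40
push(13) -> [40, 13]
peek()->13
push(24) -> [40, 13, 24]
push(48) -> [40, 13, 24, 48]
push(50) -> [40, 13, 24, 48, 50]
push(20) -> [40, 13, 24, 48, 50, 20]

Final stack: [40, 13, 24, 48, 50, 20]


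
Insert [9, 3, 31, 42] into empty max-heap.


Insert 9: [9]
Insert 3: [9, 3]
Insert 31: [31, 3, 9]
Insert 42: [42, 31, 9, 3]

Final heap: [42, 31, 9, 3]


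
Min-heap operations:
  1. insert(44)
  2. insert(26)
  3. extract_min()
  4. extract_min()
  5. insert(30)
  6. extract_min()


insert(44) -> [44]
insert(26) -> [26, 44]
extract_min()->26, [44]
extract_min()->44, []
insert(30) -> [30]
extract_min()->30, []

Final heap: []


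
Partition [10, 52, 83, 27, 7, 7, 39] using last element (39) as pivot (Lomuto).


Pivot: 39
  10 <= 39: advance i (no swap)
  27 <= 39: swap -> [10, 27, 83, 52, 7, 7, 39]
  7 <= 39: swap -> [10, 27, 7, 52, 83, 7, 39]
  7 <= 39: swap -> [10, 27, 7, 7, 83, 52, 39]
Place pivot at 4: [10, 27, 7, 7, 39, 52, 83]

Partitioned: [10, 27, 7, 7, 39, 52, 83]


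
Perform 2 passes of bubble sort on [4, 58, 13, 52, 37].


Initial: [4, 58, 13, 52, 37]
Pass 1: [4, 13, 52, 37, 58] (3 swaps)
Pass 2: [4, 13, 37, 52, 58] (1 swaps)

After 2 passes: [4, 13, 37, 52, 58]


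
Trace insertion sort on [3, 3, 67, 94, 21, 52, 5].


Initial: [3, 3, 67, 94, 21, 52, 5]
Insert 3: [3, 3, 67, 94, 21, 52, 5]
Insert 67: [3, 3, 67, 94, 21, 52, 5]
Insert 94: [3, 3, 67, 94, 21, 52, 5]
Insert 21: [3, 3, 21, 67, 94, 52, 5]
Insert 52: [3, 3, 21, 52, 67, 94, 5]
Insert 5: [3, 3, 5, 21, 52, 67, 94]

Sorted: [3, 3, 5, 21, 52, 67, 94]


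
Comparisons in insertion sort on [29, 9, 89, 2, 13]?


Algorithm: insertion sort
Input: [29, 9, 89, 2, 13]
Sorted: [2, 9, 13, 29, 89]

8


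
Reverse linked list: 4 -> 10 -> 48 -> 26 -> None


Step 1: curr=4, set curr.next=prev(None) | reversed so far: 4
Step 2: curr=10, set curr.next=prev(4) | reversed so far: 10 -> 4
Step 3: curr=48, set curr.next=prev(10) | reversed so far: 48 -> 10 -> 4
Step 4: curr=26, set curr.next=prev(48) | reversed so far: 26 -> 48 -> 10 -> 4

26 -> 48 -> 10 -> 4 -> None


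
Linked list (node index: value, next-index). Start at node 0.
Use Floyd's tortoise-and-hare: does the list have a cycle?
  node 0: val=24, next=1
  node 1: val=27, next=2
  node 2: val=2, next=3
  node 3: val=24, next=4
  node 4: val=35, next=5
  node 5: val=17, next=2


Floyd's tortoise (slow, +1) and hare (fast, +2):
  init: slow=0, fast=0
  step 1: slow=1, fast=2
  step 2: slow=2, fast=4
  step 3: slow=3, fast=2
  step 4: slow=4, fast=4
  slow == fast at node 4: cycle detected

Cycle: yes


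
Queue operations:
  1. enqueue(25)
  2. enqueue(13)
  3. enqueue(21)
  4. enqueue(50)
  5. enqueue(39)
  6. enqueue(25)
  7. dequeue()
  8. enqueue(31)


enqueue(25) -> [25]
enqueue(13) -> [25, 13]
enqueue(21) -> [25, 13, 21]
enqueue(50) -> [25, 13, 21, 50]
enqueue(39) -> [25, 13, 21, 50, 39]
enqueue(25) -> [25, 13, 21, 50, 39, 25]
dequeue()->25, [13, 21, 50, 39, 25]
enqueue(31) -> [13, 21, 50, 39, 25, 31]

Final queue: [13, 21, 50, 39, 25, 31]


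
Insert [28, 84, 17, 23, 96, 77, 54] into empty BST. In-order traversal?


Insert 28: root
Insert 84: R from 28
Insert 17: L from 28
Insert 23: L from 28 -> R from 17
Insert 96: R from 28 -> R from 84
Insert 77: R from 28 -> L from 84
Insert 54: R from 28 -> L from 84 -> L from 77

In-order: [17, 23, 28, 54, 77, 84, 96]


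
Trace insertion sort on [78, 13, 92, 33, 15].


Initial: [78, 13, 92, 33, 15]
Insert 13: [13, 78, 92, 33, 15]
Insert 92: [13, 78, 92, 33, 15]
Insert 33: [13, 33, 78, 92, 15]
Insert 15: [13, 15, 33, 78, 92]

Sorted: [13, 15, 33, 78, 92]


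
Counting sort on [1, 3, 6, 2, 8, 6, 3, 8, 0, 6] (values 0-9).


Input: [1, 3, 6, 2, 8, 6, 3, 8, 0, 6]
Counts: [1, 1, 1, 2, 0, 0, 3, 0, 2, 0]

Sorted: [0, 1, 2, 3, 3, 6, 6, 6, 8, 8]


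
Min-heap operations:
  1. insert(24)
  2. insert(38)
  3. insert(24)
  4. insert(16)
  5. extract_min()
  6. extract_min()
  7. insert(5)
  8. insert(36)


insert(24) -> [24]
insert(38) -> [24, 38]
insert(24) -> [24, 38, 24]
insert(16) -> [16, 24, 24, 38]
extract_min()->16, [24, 24, 38]
extract_min()->24, [24, 38]
insert(5) -> [5, 38, 24]
insert(36) -> [5, 36, 24, 38]

Final heap: [5, 36, 24, 38]


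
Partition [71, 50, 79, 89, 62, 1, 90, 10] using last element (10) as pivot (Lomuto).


Pivot: 10
  1 <= 10: swap -> [1, 50, 79, 89, 62, 71, 90, 10]
Place pivot at 1: [1, 10, 79, 89, 62, 71, 90, 50]

Partitioned: [1, 10, 79, 89, 62, 71, 90, 50]


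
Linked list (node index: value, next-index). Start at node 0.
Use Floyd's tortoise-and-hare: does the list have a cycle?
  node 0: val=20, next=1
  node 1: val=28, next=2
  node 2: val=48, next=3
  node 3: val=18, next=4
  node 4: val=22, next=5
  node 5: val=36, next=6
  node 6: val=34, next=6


Floyd's tortoise (slow, +1) and hare (fast, +2):
  init: slow=0, fast=0
  step 1: slow=1, fast=2
  step 2: slow=2, fast=4
  step 3: slow=3, fast=6
  step 4: slow=4, fast=6
  step 5: slow=5, fast=6
  step 6: slow=6, fast=6
  slow == fast at node 6: cycle detected

Cycle: yes


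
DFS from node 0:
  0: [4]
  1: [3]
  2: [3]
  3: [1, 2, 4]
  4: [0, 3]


Visit 0, push [4]
Visit 4, push [3]
Visit 3, push [2, 1]
Visit 1, push []
Visit 2, push []

DFS order: [0, 4, 3, 1, 2]


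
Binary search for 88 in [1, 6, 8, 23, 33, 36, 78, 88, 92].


Step 1: lo=0, hi=8, mid=4, val=33
Step 2: lo=5, hi=8, mid=6, val=78
Step 3: lo=7, hi=8, mid=7, val=88

Found at index 7


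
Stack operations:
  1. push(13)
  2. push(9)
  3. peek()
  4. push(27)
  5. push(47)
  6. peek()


push(13) -> [13]
push(9) -> [13, 9]
peek()->9
push(27) -> [13, 9, 27]
push(47) -> [13, 9, 27, 47]
peek()->47

Final stack: [13, 9, 27, 47]


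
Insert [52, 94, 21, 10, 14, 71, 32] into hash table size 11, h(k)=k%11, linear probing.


Insert 52: h=8 -> slot 8
Insert 94: h=6 -> slot 6
Insert 21: h=10 -> slot 10
Insert 10: h=10, 1 probes -> slot 0
Insert 14: h=3 -> slot 3
Insert 71: h=5 -> slot 5
Insert 32: h=10, 2 probes -> slot 1

Table: [10, 32, None, 14, None, 71, 94, None, 52, None, 21]


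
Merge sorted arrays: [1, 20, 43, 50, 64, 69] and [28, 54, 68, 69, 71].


Take 1 from A
Take 20 from A
Take 28 from B
Take 43 from A
Take 50 from A
Take 54 from B
Take 64 from A
Take 68 from B
Take 69 from A

Merged: [1, 20, 28, 43, 50, 54, 64, 68, 69, 69, 71]


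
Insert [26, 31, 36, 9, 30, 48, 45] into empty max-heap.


Insert 26: [26]
Insert 31: [31, 26]
Insert 36: [36, 26, 31]
Insert 9: [36, 26, 31, 9]
Insert 30: [36, 30, 31, 9, 26]
Insert 48: [48, 30, 36, 9, 26, 31]
Insert 45: [48, 30, 45, 9, 26, 31, 36]

Final heap: [48, 30, 45, 9, 26, 31, 36]


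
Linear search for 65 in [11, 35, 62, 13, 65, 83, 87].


i=0: 11!=65
i=1: 35!=65
i=2: 62!=65
i=3: 13!=65
i=4: 65==65 found!

Found at 4, 5 comps


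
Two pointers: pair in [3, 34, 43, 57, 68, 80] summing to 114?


lo=0(3)+hi=5(80)=83
lo=1(34)+hi=5(80)=114

Yes: 34+80=114


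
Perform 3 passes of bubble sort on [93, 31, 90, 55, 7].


Initial: [93, 31, 90, 55, 7]
Pass 1: [31, 90, 55, 7, 93] (4 swaps)
Pass 2: [31, 55, 7, 90, 93] (2 swaps)
Pass 3: [31, 7, 55, 90, 93] (1 swaps)

After 3 passes: [31, 7, 55, 90, 93]


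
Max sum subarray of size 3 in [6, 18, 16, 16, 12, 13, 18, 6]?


[0:3]: 40
[1:4]: 50
[2:5]: 44
[3:6]: 41
[4:7]: 43
[5:8]: 37

Max: 50 at [1:4]


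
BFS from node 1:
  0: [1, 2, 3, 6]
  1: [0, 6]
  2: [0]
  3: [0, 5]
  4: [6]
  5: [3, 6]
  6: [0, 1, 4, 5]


Visit 1, enqueue [0, 6]
Visit 0, enqueue [2, 3]
Visit 6, enqueue [4, 5]
Visit 2, enqueue []
Visit 3, enqueue []
Visit 4, enqueue []
Visit 5, enqueue []

BFS order: [1, 0, 6, 2, 3, 4, 5]


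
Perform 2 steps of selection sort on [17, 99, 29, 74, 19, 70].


Initial: [17, 99, 29, 74, 19, 70]
Step 1: min=17 at 0
  Swap: [17, 99, 29, 74, 19, 70]
Step 2: min=19 at 4
  Swap: [17, 19, 29, 74, 99, 70]

After 2 steps: [17, 19, 29, 74, 99, 70]


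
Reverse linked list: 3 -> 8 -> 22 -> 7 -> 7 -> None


Step 1: curr=3, set curr.next=prev(None) | reversed so far: 3
Step 2: curr=8, set curr.next=prev(3) | reversed so far: 8 -> 3
Step 3: curr=22, set curr.next=prev(8) | reversed so far: 22 -> 8 -> 3
Step 4: curr=7, set curr.next=prev(22) | reversed so far: 7 -> 22 -> 8 -> 3
Step 5: curr=7, set curr.next=prev(7) | reversed so far: 7 -> 7 -> 22 -> 8 -> 3

7 -> 7 -> 22 -> 8 -> 3 -> None


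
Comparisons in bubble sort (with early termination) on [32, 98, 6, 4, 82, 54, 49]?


Algorithm: bubble sort (with early termination)
Input: [32, 98, 6, 4, 82, 54, 49]
Sorted: [4, 6, 32, 49, 54, 82, 98]

18


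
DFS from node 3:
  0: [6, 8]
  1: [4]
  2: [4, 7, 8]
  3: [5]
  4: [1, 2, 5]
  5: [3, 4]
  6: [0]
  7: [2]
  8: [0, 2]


Visit 3, push [5]
Visit 5, push [4]
Visit 4, push [2, 1]
Visit 1, push []
Visit 2, push [8, 7]
Visit 7, push []
Visit 8, push [0]
Visit 0, push [6]
Visit 6, push []

DFS order: [3, 5, 4, 1, 2, 7, 8, 0, 6]


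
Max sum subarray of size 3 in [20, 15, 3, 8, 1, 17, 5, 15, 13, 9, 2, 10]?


[0:3]: 38
[1:4]: 26
[2:5]: 12
[3:6]: 26
[4:7]: 23
[5:8]: 37
[6:9]: 33
[7:10]: 37
[8:11]: 24
[9:12]: 21

Max: 38 at [0:3]


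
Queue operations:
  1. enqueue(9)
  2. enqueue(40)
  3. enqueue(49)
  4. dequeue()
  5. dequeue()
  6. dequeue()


enqueue(9) -> [9]
enqueue(40) -> [9, 40]
enqueue(49) -> [9, 40, 49]
dequeue()->9, [40, 49]
dequeue()->40, [49]
dequeue()->49, []

Final queue: []


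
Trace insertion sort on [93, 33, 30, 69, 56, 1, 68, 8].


Initial: [93, 33, 30, 69, 56, 1, 68, 8]
Insert 33: [33, 93, 30, 69, 56, 1, 68, 8]
Insert 30: [30, 33, 93, 69, 56, 1, 68, 8]
Insert 69: [30, 33, 69, 93, 56, 1, 68, 8]
Insert 56: [30, 33, 56, 69, 93, 1, 68, 8]
Insert 1: [1, 30, 33, 56, 69, 93, 68, 8]
Insert 68: [1, 30, 33, 56, 68, 69, 93, 8]
Insert 8: [1, 8, 30, 33, 56, 68, 69, 93]

Sorted: [1, 8, 30, 33, 56, 68, 69, 93]


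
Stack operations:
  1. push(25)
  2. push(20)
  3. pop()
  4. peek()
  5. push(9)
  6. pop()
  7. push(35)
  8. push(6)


push(25) -> [25]
push(20) -> [25, 20]
pop()->20, [25]
peek()->25
push(9) -> [25, 9]
pop()->9, [25]
push(35) -> [25, 35]
push(6) -> [25, 35, 6]

Final stack: [25, 35, 6]


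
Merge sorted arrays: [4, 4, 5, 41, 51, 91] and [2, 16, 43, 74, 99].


Take 2 from B
Take 4 from A
Take 4 from A
Take 5 from A
Take 16 from B
Take 41 from A
Take 43 from B
Take 51 from A
Take 74 from B
Take 91 from A

Merged: [2, 4, 4, 5, 16, 41, 43, 51, 74, 91, 99]


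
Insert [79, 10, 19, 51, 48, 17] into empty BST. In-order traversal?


Insert 79: root
Insert 10: L from 79
Insert 19: L from 79 -> R from 10
Insert 51: L from 79 -> R from 10 -> R from 19
Insert 48: L from 79 -> R from 10 -> R from 19 -> L from 51
Insert 17: L from 79 -> R from 10 -> L from 19

In-order: [10, 17, 19, 48, 51, 79]


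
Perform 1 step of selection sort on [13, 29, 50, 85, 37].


Initial: [13, 29, 50, 85, 37]
Step 1: min=13 at 0
  Swap: [13, 29, 50, 85, 37]

After 1 step: [13, 29, 50, 85, 37]


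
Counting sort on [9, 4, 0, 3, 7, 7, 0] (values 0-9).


Input: [9, 4, 0, 3, 7, 7, 0]
Counts: [2, 0, 0, 1, 1, 0, 0, 2, 0, 1]

Sorted: [0, 0, 3, 4, 7, 7, 9]


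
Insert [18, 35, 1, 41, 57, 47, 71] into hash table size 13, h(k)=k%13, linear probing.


Insert 18: h=5 -> slot 5
Insert 35: h=9 -> slot 9
Insert 1: h=1 -> slot 1
Insert 41: h=2 -> slot 2
Insert 57: h=5, 1 probes -> slot 6
Insert 47: h=8 -> slot 8
Insert 71: h=6, 1 probes -> slot 7

Table: [None, 1, 41, None, None, 18, 57, 71, 47, 35, None, None, None]


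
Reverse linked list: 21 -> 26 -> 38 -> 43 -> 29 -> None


Step 1: curr=21, set curr.next=prev(None) | reversed so far: 21
Step 2: curr=26, set curr.next=prev(21) | reversed so far: 26 -> 21
Step 3: curr=38, set curr.next=prev(26) | reversed so far: 38 -> 26 -> 21
Step 4: curr=43, set curr.next=prev(38) | reversed so far: 43 -> 38 -> 26 -> 21
Step 5: curr=29, set curr.next=prev(43) | reversed so far: 29 -> 43 -> 38 -> 26 -> 21

29 -> 43 -> 38 -> 26 -> 21 -> None


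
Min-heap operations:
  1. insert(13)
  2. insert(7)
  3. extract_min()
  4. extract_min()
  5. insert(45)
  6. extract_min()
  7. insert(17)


insert(13) -> [13]
insert(7) -> [7, 13]
extract_min()->7, [13]
extract_min()->13, []
insert(45) -> [45]
extract_min()->45, []
insert(17) -> [17]

Final heap: [17]


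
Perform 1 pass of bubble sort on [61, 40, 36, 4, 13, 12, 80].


Initial: [61, 40, 36, 4, 13, 12, 80]
Pass 1: [40, 36, 4, 13, 12, 61, 80] (5 swaps)

After 1 pass: [40, 36, 4, 13, 12, 61, 80]


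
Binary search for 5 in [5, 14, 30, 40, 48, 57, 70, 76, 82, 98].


Step 1: lo=0, hi=9, mid=4, val=48
Step 2: lo=0, hi=3, mid=1, val=14
Step 3: lo=0, hi=0, mid=0, val=5

Found at index 0


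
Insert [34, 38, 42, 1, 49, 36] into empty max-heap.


Insert 34: [34]
Insert 38: [38, 34]
Insert 42: [42, 34, 38]
Insert 1: [42, 34, 38, 1]
Insert 49: [49, 42, 38, 1, 34]
Insert 36: [49, 42, 38, 1, 34, 36]

Final heap: [49, 42, 38, 1, 34, 36]


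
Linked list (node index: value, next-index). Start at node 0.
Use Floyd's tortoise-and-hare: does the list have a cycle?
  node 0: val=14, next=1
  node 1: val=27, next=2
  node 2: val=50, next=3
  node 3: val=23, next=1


Floyd's tortoise (slow, +1) and hare (fast, +2):
  init: slow=0, fast=0
  step 1: slow=1, fast=2
  step 2: slow=2, fast=1
  step 3: slow=3, fast=3
  slow == fast at node 3: cycle detected

Cycle: yes


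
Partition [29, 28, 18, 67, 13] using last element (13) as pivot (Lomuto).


Pivot: 13
Place pivot at 0: [13, 28, 18, 67, 29]

Partitioned: [13, 28, 18, 67, 29]


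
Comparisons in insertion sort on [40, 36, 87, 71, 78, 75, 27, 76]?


Algorithm: insertion sort
Input: [40, 36, 87, 71, 78, 75, 27, 76]
Sorted: [27, 36, 40, 71, 75, 76, 78, 87]

18


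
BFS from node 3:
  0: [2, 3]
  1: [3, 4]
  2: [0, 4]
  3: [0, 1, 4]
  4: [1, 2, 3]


Visit 3, enqueue [0, 1, 4]
Visit 0, enqueue [2]
Visit 1, enqueue []
Visit 4, enqueue []
Visit 2, enqueue []

BFS order: [3, 0, 1, 4, 2]


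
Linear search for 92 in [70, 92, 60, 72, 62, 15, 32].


i=0: 70!=92
i=1: 92==92 found!

Found at 1, 2 comps


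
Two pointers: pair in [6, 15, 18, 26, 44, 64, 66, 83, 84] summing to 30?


lo=0(6)+hi=8(84)=90
lo=0(6)+hi=7(83)=89
lo=0(6)+hi=6(66)=72
lo=0(6)+hi=5(64)=70
lo=0(6)+hi=4(44)=50
lo=0(6)+hi=3(26)=32
lo=0(6)+hi=2(18)=24
lo=1(15)+hi=2(18)=33

No pair found


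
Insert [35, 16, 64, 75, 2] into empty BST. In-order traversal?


Insert 35: root
Insert 16: L from 35
Insert 64: R from 35
Insert 75: R from 35 -> R from 64
Insert 2: L from 35 -> L from 16

In-order: [2, 16, 35, 64, 75]


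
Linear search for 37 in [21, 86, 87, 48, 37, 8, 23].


i=0: 21!=37
i=1: 86!=37
i=2: 87!=37
i=3: 48!=37
i=4: 37==37 found!

Found at 4, 5 comps


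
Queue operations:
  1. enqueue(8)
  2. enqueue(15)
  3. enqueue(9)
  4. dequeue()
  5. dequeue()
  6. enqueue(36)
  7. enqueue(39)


enqueue(8) -> [8]
enqueue(15) -> [8, 15]
enqueue(9) -> [8, 15, 9]
dequeue()->8, [15, 9]
dequeue()->15, [9]
enqueue(36) -> [9, 36]
enqueue(39) -> [9, 36, 39]

Final queue: [9, 36, 39]


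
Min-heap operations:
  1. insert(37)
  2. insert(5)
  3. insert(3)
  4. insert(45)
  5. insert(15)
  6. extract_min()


insert(37) -> [37]
insert(5) -> [5, 37]
insert(3) -> [3, 37, 5]
insert(45) -> [3, 37, 5, 45]
insert(15) -> [3, 15, 5, 45, 37]
extract_min()->3, [5, 15, 37, 45]

Final heap: [5, 15, 37, 45]


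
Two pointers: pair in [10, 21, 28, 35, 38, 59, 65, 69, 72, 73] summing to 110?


lo=0(10)+hi=9(73)=83
lo=1(21)+hi=9(73)=94
lo=2(28)+hi=9(73)=101
lo=3(35)+hi=9(73)=108
lo=4(38)+hi=9(73)=111
lo=4(38)+hi=8(72)=110

Yes: 38+72=110


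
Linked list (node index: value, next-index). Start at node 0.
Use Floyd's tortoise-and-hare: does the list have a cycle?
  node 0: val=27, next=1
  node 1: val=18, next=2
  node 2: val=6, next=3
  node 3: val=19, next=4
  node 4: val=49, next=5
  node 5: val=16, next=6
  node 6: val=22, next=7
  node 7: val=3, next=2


Floyd's tortoise (slow, +1) and hare (fast, +2):
  init: slow=0, fast=0
  step 1: slow=1, fast=2
  step 2: slow=2, fast=4
  step 3: slow=3, fast=6
  step 4: slow=4, fast=2
  step 5: slow=5, fast=4
  step 6: slow=6, fast=6
  slow == fast at node 6: cycle detected

Cycle: yes


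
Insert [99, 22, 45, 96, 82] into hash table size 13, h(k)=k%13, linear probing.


Insert 99: h=8 -> slot 8
Insert 22: h=9 -> slot 9
Insert 45: h=6 -> slot 6
Insert 96: h=5 -> slot 5
Insert 82: h=4 -> slot 4

Table: [None, None, None, None, 82, 96, 45, None, 99, 22, None, None, None]


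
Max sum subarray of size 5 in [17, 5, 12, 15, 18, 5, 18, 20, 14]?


[0:5]: 67
[1:6]: 55
[2:7]: 68
[3:8]: 76
[4:9]: 75

Max: 76 at [3:8]


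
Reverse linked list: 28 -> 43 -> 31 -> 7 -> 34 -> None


Step 1: curr=28, set curr.next=prev(None) | reversed so far: 28
Step 2: curr=43, set curr.next=prev(28) | reversed so far: 43 -> 28
Step 3: curr=31, set curr.next=prev(43) | reversed so far: 31 -> 43 -> 28
Step 4: curr=7, set curr.next=prev(31) | reversed so far: 7 -> 31 -> 43 -> 28
Step 5: curr=34, set curr.next=prev(7) | reversed so far: 34 -> 7 -> 31 -> 43 -> 28

34 -> 7 -> 31 -> 43 -> 28 -> None


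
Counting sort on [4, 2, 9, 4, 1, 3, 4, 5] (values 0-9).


Input: [4, 2, 9, 4, 1, 3, 4, 5]
Counts: [0, 1, 1, 1, 3, 1, 0, 0, 0, 1]

Sorted: [1, 2, 3, 4, 4, 4, 5, 9]


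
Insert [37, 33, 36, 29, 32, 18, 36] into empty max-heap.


Insert 37: [37]
Insert 33: [37, 33]
Insert 36: [37, 33, 36]
Insert 29: [37, 33, 36, 29]
Insert 32: [37, 33, 36, 29, 32]
Insert 18: [37, 33, 36, 29, 32, 18]
Insert 36: [37, 33, 36, 29, 32, 18, 36]

Final heap: [37, 33, 36, 29, 32, 18, 36]


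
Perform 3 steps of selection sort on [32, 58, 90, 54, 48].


Initial: [32, 58, 90, 54, 48]
Step 1: min=32 at 0
  Swap: [32, 58, 90, 54, 48]
Step 2: min=48 at 4
  Swap: [32, 48, 90, 54, 58]
Step 3: min=54 at 3
  Swap: [32, 48, 54, 90, 58]

After 3 steps: [32, 48, 54, 90, 58]


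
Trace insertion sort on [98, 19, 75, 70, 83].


Initial: [98, 19, 75, 70, 83]
Insert 19: [19, 98, 75, 70, 83]
Insert 75: [19, 75, 98, 70, 83]
Insert 70: [19, 70, 75, 98, 83]
Insert 83: [19, 70, 75, 83, 98]

Sorted: [19, 70, 75, 83, 98]


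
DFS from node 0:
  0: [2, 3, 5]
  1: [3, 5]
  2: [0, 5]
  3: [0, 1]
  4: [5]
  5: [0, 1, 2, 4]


Visit 0, push [5, 3, 2]
Visit 2, push [5]
Visit 5, push [4, 1]
Visit 1, push [3]
Visit 3, push []
Visit 4, push []

DFS order: [0, 2, 5, 1, 3, 4]


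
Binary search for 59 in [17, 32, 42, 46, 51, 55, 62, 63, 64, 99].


Step 1: lo=0, hi=9, mid=4, val=51
Step 2: lo=5, hi=9, mid=7, val=63
Step 3: lo=5, hi=6, mid=5, val=55
Step 4: lo=6, hi=6, mid=6, val=62

Not found


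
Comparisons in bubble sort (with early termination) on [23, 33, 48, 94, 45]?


Algorithm: bubble sort (with early termination)
Input: [23, 33, 48, 94, 45]
Sorted: [23, 33, 45, 48, 94]

9


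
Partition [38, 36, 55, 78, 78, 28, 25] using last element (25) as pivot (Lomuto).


Pivot: 25
Place pivot at 0: [25, 36, 55, 78, 78, 28, 38]

Partitioned: [25, 36, 55, 78, 78, 28, 38]


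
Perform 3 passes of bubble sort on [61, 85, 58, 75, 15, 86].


Initial: [61, 85, 58, 75, 15, 86]
Pass 1: [61, 58, 75, 15, 85, 86] (3 swaps)
Pass 2: [58, 61, 15, 75, 85, 86] (2 swaps)
Pass 3: [58, 15, 61, 75, 85, 86] (1 swaps)

After 3 passes: [58, 15, 61, 75, 85, 86]


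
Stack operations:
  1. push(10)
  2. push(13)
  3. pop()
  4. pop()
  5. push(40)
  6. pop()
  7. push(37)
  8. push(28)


push(10) -> [10]
push(13) -> [10, 13]
pop()->13, [10]
pop()->10, []
push(40) -> [40]
pop()->40, []
push(37) -> [37]
push(28) -> [37, 28]

Final stack: [37, 28]


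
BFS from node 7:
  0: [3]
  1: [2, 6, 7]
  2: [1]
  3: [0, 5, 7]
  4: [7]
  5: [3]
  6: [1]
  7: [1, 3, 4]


Visit 7, enqueue [1, 3, 4]
Visit 1, enqueue [2, 6]
Visit 3, enqueue [0, 5]
Visit 4, enqueue []
Visit 2, enqueue []
Visit 6, enqueue []
Visit 0, enqueue []
Visit 5, enqueue []

BFS order: [7, 1, 3, 4, 2, 6, 0, 5]


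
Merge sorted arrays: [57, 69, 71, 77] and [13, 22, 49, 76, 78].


Take 13 from B
Take 22 from B
Take 49 from B
Take 57 from A
Take 69 from A
Take 71 from A
Take 76 from B
Take 77 from A

Merged: [13, 22, 49, 57, 69, 71, 76, 77, 78]


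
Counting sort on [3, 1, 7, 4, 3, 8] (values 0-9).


Input: [3, 1, 7, 4, 3, 8]
Counts: [0, 1, 0, 2, 1, 0, 0, 1, 1, 0]

Sorted: [1, 3, 3, 4, 7, 8]


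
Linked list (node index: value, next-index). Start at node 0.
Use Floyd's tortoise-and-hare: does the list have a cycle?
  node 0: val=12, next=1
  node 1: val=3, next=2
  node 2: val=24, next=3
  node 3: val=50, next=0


Floyd's tortoise (slow, +1) and hare (fast, +2):
  init: slow=0, fast=0
  step 1: slow=1, fast=2
  step 2: slow=2, fast=0
  step 3: slow=3, fast=2
  step 4: slow=0, fast=0
  slow == fast at node 0: cycle detected

Cycle: yes


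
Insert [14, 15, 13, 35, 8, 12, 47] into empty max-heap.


Insert 14: [14]
Insert 15: [15, 14]
Insert 13: [15, 14, 13]
Insert 35: [35, 15, 13, 14]
Insert 8: [35, 15, 13, 14, 8]
Insert 12: [35, 15, 13, 14, 8, 12]
Insert 47: [47, 15, 35, 14, 8, 12, 13]

Final heap: [47, 15, 35, 14, 8, 12, 13]


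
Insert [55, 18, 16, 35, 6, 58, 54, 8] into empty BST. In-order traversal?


Insert 55: root
Insert 18: L from 55
Insert 16: L from 55 -> L from 18
Insert 35: L from 55 -> R from 18
Insert 6: L from 55 -> L from 18 -> L from 16
Insert 58: R from 55
Insert 54: L from 55 -> R from 18 -> R from 35
Insert 8: L from 55 -> L from 18 -> L from 16 -> R from 6

In-order: [6, 8, 16, 18, 35, 54, 55, 58]


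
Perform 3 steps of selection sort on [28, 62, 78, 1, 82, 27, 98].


Initial: [28, 62, 78, 1, 82, 27, 98]
Step 1: min=1 at 3
  Swap: [1, 62, 78, 28, 82, 27, 98]
Step 2: min=27 at 5
  Swap: [1, 27, 78, 28, 82, 62, 98]
Step 3: min=28 at 3
  Swap: [1, 27, 28, 78, 82, 62, 98]

After 3 steps: [1, 27, 28, 78, 82, 62, 98]


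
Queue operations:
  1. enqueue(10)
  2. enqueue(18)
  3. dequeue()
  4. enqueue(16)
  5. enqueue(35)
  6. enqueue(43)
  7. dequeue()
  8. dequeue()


enqueue(10) -> [10]
enqueue(18) -> [10, 18]
dequeue()->10, [18]
enqueue(16) -> [18, 16]
enqueue(35) -> [18, 16, 35]
enqueue(43) -> [18, 16, 35, 43]
dequeue()->18, [16, 35, 43]
dequeue()->16, [35, 43]

Final queue: [35, 43]


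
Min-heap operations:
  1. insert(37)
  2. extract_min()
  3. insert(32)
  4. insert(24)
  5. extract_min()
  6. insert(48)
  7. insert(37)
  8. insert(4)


insert(37) -> [37]
extract_min()->37, []
insert(32) -> [32]
insert(24) -> [24, 32]
extract_min()->24, [32]
insert(48) -> [32, 48]
insert(37) -> [32, 48, 37]
insert(4) -> [4, 32, 37, 48]

Final heap: [4, 32, 37, 48]


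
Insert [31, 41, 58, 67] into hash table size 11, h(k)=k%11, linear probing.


Insert 31: h=9 -> slot 9
Insert 41: h=8 -> slot 8
Insert 58: h=3 -> slot 3
Insert 67: h=1 -> slot 1

Table: [None, 67, None, 58, None, None, None, None, 41, 31, None]


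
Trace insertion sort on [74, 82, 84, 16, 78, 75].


Initial: [74, 82, 84, 16, 78, 75]
Insert 82: [74, 82, 84, 16, 78, 75]
Insert 84: [74, 82, 84, 16, 78, 75]
Insert 16: [16, 74, 82, 84, 78, 75]
Insert 78: [16, 74, 78, 82, 84, 75]
Insert 75: [16, 74, 75, 78, 82, 84]

Sorted: [16, 74, 75, 78, 82, 84]


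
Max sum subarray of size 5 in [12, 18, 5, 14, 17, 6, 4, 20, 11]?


[0:5]: 66
[1:6]: 60
[2:7]: 46
[3:8]: 61
[4:9]: 58

Max: 66 at [0:5]


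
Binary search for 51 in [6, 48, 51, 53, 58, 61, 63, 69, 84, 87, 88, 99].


Step 1: lo=0, hi=11, mid=5, val=61
Step 2: lo=0, hi=4, mid=2, val=51

Found at index 2


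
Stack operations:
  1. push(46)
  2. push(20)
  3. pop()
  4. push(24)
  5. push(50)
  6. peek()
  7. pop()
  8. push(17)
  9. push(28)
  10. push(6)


push(46) -> [46]
push(20) -> [46, 20]
pop()->20, [46]
push(24) -> [46, 24]
push(50) -> [46, 24, 50]
peek()->50
pop()->50, [46, 24]
push(17) -> [46, 24, 17]
push(28) -> [46, 24, 17, 28]
push(6) -> [46, 24, 17, 28, 6]

Final stack: [46, 24, 17, 28, 6]


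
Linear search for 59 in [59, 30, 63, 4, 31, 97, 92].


i=0: 59==59 found!

Found at 0, 1 comps


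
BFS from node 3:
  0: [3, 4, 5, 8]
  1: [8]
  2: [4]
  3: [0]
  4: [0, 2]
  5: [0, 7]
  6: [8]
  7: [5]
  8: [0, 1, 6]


Visit 3, enqueue [0]
Visit 0, enqueue [4, 5, 8]
Visit 4, enqueue [2]
Visit 5, enqueue [7]
Visit 8, enqueue [1, 6]
Visit 2, enqueue []
Visit 7, enqueue []
Visit 1, enqueue []
Visit 6, enqueue []

BFS order: [3, 0, 4, 5, 8, 2, 7, 1, 6]


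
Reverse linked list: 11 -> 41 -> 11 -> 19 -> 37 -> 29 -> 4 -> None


Step 1: curr=11, set curr.next=prev(None) | reversed so far: 11
Step 2: curr=41, set curr.next=prev(11) | reversed so far: 41 -> 11
Step 3: curr=11, set curr.next=prev(41) | reversed so far: 11 -> 41 -> 11
Step 4: curr=19, set curr.next=prev(11) | reversed so far: 19 -> 11 -> 41 -> 11
Step 5: curr=37, set curr.next=prev(19) | reversed so far: 37 -> 19 -> 11 -> 41 -> 11
Step 6: curr=29, set curr.next=prev(37) | reversed so far: 29 -> 37 -> 19 -> 11 -> 41 -> 11
Step 7: curr=4, set curr.next=prev(29) | reversed so far: 4 -> 29 -> 37 -> 19 -> 11 -> 41 -> 11

4 -> 29 -> 37 -> 19 -> 11 -> 41 -> 11 -> None


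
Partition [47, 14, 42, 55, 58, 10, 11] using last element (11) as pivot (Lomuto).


Pivot: 11
  10 <= 11: swap -> [10, 14, 42, 55, 58, 47, 11]
Place pivot at 1: [10, 11, 42, 55, 58, 47, 14]

Partitioned: [10, 11, 42, 55, 58, 47, 14]


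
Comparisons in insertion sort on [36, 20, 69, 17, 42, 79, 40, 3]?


Algorithm: insertion sort
Input: [36, 20, 69, 17, 42, 79, 40, 3]
Sorted: [3, 17, 20, 36, 40, 42, 69, 79]

19


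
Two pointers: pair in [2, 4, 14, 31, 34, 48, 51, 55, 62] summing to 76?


lo=0(2)+hi=8(62)=64
lo=1(4)+hi=8(62)=66
lo=2(14)+hi=8(62)=76

Yes: 14+62=76


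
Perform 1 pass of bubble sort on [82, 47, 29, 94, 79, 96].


Initial: [82, 47, 29, 94, 79, 96]
Pass 1: [47, 29, 82, 79, 94, 96] (3 swaps)

After 1 pass: [47, 29, 82, 79, 94, 96]


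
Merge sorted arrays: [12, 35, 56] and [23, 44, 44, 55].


Take 12 from A
Take 23 from B
Take 35 from A
Take 44 from B
Take 44 from B
Take 55 from B

Merged: [12, 23, 35, 44, 44, 55, 56]


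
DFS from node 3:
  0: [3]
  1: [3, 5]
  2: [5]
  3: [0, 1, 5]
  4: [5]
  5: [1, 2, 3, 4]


Visit 3, push [5, 1, 0]
Visit 0, push []
Visit 1, push [5]
Visit 5, push [4, 2]
Visit 2, push []
Visit 4, push []

DFS order: [3, 0, 1, 5, 2, 4]


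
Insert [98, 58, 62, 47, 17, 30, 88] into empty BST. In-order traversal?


Insert 98: root
Insert 58: L from 98
Insert 62: L from 98 -> R from 58
Insert 47: L from 98 -> L from 58
Insert 17: L from 98 -> L from 58 -> L from 47
Insert 30: L from 98 -> L from 58 -> L from 47 -> R from 17
Insert 88: L from 98 -> R from 58 -> R from 62

In-order: [17, 30, 47, 58, 62, 88, 98]


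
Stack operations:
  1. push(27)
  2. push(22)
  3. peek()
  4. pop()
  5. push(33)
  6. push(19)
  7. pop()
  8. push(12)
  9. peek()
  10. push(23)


push(27) -> [27]
push(22) -> [27, 22]
peek()->22
pop()->22, [27]
push(33) -> [27, 33]
push(19) -> [27, 33, 19]
pop()->19, [27, 33]
push(12) -> [27, 33, 12]
peek()->12
push(23) -> [27, 33, 12, 23]

Final stack: [27, 33, 12, 23]


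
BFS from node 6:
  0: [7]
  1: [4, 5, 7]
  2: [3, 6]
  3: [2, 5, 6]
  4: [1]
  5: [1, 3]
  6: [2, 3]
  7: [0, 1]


Visit 6, enqueue [2, 3]
Visit 2, enqueue []
Visit 3, enqueue [5]
Visit 5, enqueue [1]
Visit 1, enqueue [4, 7]
Visit 4, enqueue []
Visit 7, enqueue [0]
Visit 0, enqueue []

BFS order: [6, 2, 3, 5, 1, 4, 7, 0]


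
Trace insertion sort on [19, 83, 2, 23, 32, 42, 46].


Initial: [19, 83, 2, 23, 32, 42, 46]
Insert 83: [19, 83, 2, 23, 32, 42, 46]
Insert 2: [2, 19, 83, 23, 32, 42, 46]
Insert 23: [2, 19, 23, 83, 32, 42, 46]
Insert 32: [2, 19, 23, 32, 83, 42, 46]
Insert 42: [2, 19, 23, 32, 42, 83, 46]
Insert 46: [2, 19, 23, 32, 42, 46, 83]

Sorted: [2, 19, 23, 32, 42, 46, 83]


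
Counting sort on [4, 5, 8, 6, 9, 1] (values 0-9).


Input: [4, 5, 8, 6, 9, 1]
Counts: [0, 1, 0, 0, 1, 1, 1, 0, 1, 1]

Sorted: [1, 4, 5, 6, 8, 9]


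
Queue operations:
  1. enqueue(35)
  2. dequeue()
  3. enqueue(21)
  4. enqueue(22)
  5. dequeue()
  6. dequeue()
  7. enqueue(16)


enqueue(35) -> [35]
dequeue()->35, []
enqueue(21) -> [21]
enqueue(22) -> [21, 22]
dequeue()->21, [22]
dequeue()->22, []
enqueue(16) -> [16]

Final queue: [16]


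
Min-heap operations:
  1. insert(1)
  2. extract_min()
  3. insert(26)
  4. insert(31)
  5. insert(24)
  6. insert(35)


insert(1) -> [1]
extract_min()->1, []
insert(26) -> [26]
insert(31) -> [26, 31]
insert(24) -> [24, 31, 26]
insert(35) -> [24, 31, 26, 35]

Final heap: [24, 31, 26, 35]


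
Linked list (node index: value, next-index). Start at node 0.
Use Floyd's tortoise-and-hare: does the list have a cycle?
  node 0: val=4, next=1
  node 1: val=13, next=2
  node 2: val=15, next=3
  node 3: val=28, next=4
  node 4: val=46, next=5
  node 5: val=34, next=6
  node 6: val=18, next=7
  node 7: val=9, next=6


Floyd's tortoise (slow, +1) and hare (fast, +2):
  init: slow=0, fast=0
  step 1: slow=1, fast=2
  step 2: slow=2, fast=4
  step 3: slow=3, fast=6
  step 4: slow=4, fast=6
  step 5: slow=5, fast=6
  step 6: slow=6, fast=6
  slow == fast at node 6: cycle detected

Cycle: yes


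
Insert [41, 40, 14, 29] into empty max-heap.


Insert 41: [41]
Insert 40: [41, 40]
Insert 14: [41, 40, 14]
Insert 29: [41, 40, 14, 29]

Final heap: [41, 40, 14, 29]


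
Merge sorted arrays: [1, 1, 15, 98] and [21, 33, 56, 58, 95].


Take 1 from A
Take 1 from A
Take 15 from A
Take 21 from B
Take 33 from B
Take 56 from B
Take 58 from B
Take 95 from B

Merged: [1, 1, 15, 21, 33, 56, 58, 95, 98]


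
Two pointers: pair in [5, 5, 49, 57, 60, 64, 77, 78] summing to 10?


lo=0(5)+hi=7(78)=83
lo=0(5)+hi=6(77)=82
lo=0(5)+hi=5(64)=69
lo=0(5)+hi=4(60)=65
lo=0(5)+hi=3(57)=62
lo=0(5)+hi=2(49)=54
lo=0(5)+hi=1(5)=10

Yes: 5+5=10
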